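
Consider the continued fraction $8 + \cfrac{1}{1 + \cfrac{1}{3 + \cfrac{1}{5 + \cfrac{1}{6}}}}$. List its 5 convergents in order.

8/1, 9/1, 35/4, 184/21, 1139/130

Using the convergent recurrence p_i = a_i*p_{i-1} + p_{i-2}, q_i = a_i*q_{i-1} + q_{i-2} with p_{-2}=0, p_{-1}=1, q_{-2}=1, q_{-1}=0:
  i=0: a_0=8, p_0 = 8*1 + 0 = 8, q_0 = 8*0 + 1 = 1.
  i=1: a_1=1, p_1 = 1*8 + 1 = 9, q_1 = 1*1 + 0 = 1.
  i=2: a_2=3, p_2 = 3*9 + 8 = 35, q_2 = 3*1 + 1 = 4.
  i=3: a_3=5, p_3 = 5*35 + 9 = 184, q_3 = 5*4 + 1 = 21.
  i=4: a_4=6, p_4 = 6*184 + 35 = 1139, q_4 = 6*21 + 4 = 130.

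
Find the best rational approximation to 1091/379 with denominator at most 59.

Expand x = 1091/379 as a continued fraction with the Euclidean algorithm:
  1091 = 2*379 + 333, so a_0 = 2.
  379 = 1*333 + 46, so a_1 = 1.
  333 = 7*46 + 11, so a_2 = 7.
  46 = 4*11 + 2, so a_3 = 4.
  11 = 5*2 + 1, so a_4 = 5.
  2 = 2*1 + 0, so a_5 = 2.
so x = [2; 1, 7, 4, 5, 2].
Convergents (p_i = a_i*p_{i-1} + p_{i-2}, q_i = a_i*q_{i-1} + q_{i-2} with p_{-2}=0, p_{-1}=1, q_{-2}=1, q_{-1}=0), until the denominator exceeds 59:
  i=0: a_0=2, p_0 = 2*1 + 0 = 2, q_0 = 2*0 + 1 = 1.
  i=1: a_1=1, p_1 = 1*2 + 1 = 3, q_1 = 1*1 + 0 = 1.
  i=2: a_2=7, p_2 = 7*3 + 2 = 23, q_2 = 7*1 + 1 = 8.
  i=3: a_3=4, p_3 = 4*23 + 3 = 95, q_3 = 4*8 + 1 = 33.
  i=4: a_4=5, p_4 = 5*95 + 23 = 498, q_4 = 5*33 + 8 = 173.
q_4 = 173 > 59, so the last convergent with denominator <= 59 is p_3/q_3 = 95/33.
The closest fraction with denominator <= 59 is either p_3/q_3 or the intermediate fraction (k*p_3 + p_2)/(k*q_3 + q_2) with the largest k >= 1 whose denominator stays <= 59; these approach x as k grows, and every other convergent or intermediate fraction in range is farther away.
Largest k: floor((59 - q_2)/q_3) = floor((59 - 8)/33) = 1.
That gives (1*95 + 23)/(1*33 + 8) = 118/41.
Compare the errors: |x - 95/33| = |1091*33 - 95*379|/(379*33) = 2/12507, and |x - 118/41| = |1091*41 - 118*379|/(379*41) = 9/15539.
Cross-multiplying, 2*15539 = 31078 < 112563 = 9*12507, so 2/12507 is smaller: the convergent 95/33 is closer to x than 118/41.

95/33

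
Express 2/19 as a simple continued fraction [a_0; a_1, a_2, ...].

Run the Euclidean algorithm on 2 and 19; the successive quotients are the partial quotients a_0, a_1, ... (each step inverts the fractional part left over by the previous one):
  2 = 0*19 + 2, so a_0 = 0.
  19 = 9*2 + 1, so a_1 = 9.
  2 = 2*1 + 0, so a_2 = 2.
The remainder reaches 0 after 3 divisions, so the expansion has 3 partial quotients, read off in order.

[0; 9, 2]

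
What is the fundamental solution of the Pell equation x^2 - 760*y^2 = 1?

First expand sqrt(760) as a continued fraction. With x_i = (sqrt(760) + m_i)/d_i and (m_0, d_0) = (0, 1): a_0 = floor(sqrt(760)) = 27, since 27^2 = 729 <= 760 < 784 = 28^2.
Iterate m_{i+1} = d_i*a_i - m_i, d_{i+1} = (760 - m_{i+1}^2)/d_i, a_{i+1} = floor((a_0 + m_{i+1})/d_{i+1}):
  m_1 = 1*27 - 0 = 27, d_1 = (760 - 27^2)/1 = 31/1 = 31, a_1 = floor((27 + 27)/31) = 1.
  m_2 = 31*1 - 27 = 4, d_2 = (760 - 4^2)/31 = 744/31 = 24, a_2 = floor((27 + 4)/24) = 1.
  m_3 = 24*1 - 4 = 20, d_3 = (760 - 20^2)/24 = 360/24 = 15, a_3 = floor((27 + 20)/15) = 3.
  m_4 = 15*3 - 20 = 25, d_4 = (760 - 25^2)/15 = 135/15 = 9, a_4 = floor((27 + 25)/9) = 5.
  m_5 = 9*5 - 25 = 20, d_5 = (760 - 20^2)/9 = 360/9 = 40, a_5 = floor((27 + 20)/40) = 1.
  m_6 = 40*1 - 20 = 20, d_6 = (760 - 20^2)/40 = 360/40 = 9, a_6 = floor((27 + 20)/9) = 5.
  m_7 = 9*5 - 20 = 25, d_7 = (760 - 25^2)/9 = 135/9 = 15, a_7 = floor((27 + 25)/15) = 3.
  m_8 = 15*3 - 25 = 20, d_8 = (760 - 20^2)/15 = 360/15 = 24, a_8 = floor((27 + 20)/24) = 1.
  m_9 = 24*1 - 20 = 4, d_9 = (760 - 4^2)/24 = 744/24 = 31, a_9 = floor((27 + 4)/31) = 1.
  m_10 = 31*1 - 4 = 27, d_10 = (760 - 27^2)/31 = 31/31 = 1, a_10 = floor((27 + 27)/1) = 54.
  m_11 = 1*54 - 27 = 27, d_11 = (760 - 27^2)/1 = 31/1 = 31: (m_11, d_11) = (m_1, d_1) = (27, 31), so from here the quotients repeat a_1, ..., a_10; the period length is 10.
So sqrt(760) = [27; (1, 1, 3, 5, 1, 5, 3, 1, 1, 54)] with period length k = 10.
k is even, so the fundamental solution of x^2 - 760y^2 = 1 is (p_{k-1}, q_{k-1}) = (p_9, q_9); compute convergents through index 9.
Convergents (p_i = a_i*p_{i-1} + p_{i-2}, q_i = a_i*q_{i-1} + q_{i-2} with p_{-2}=0, p_{-1}=1, q_{-2}=1, q_{-1}=0):
  i=0: a_0=27, p_0 = 27*1 + 0 = 27, q_0 = 27*0 + 1 = 1.
  i=1: a_1=1, p_1 = 1*27 + 1 = 28, q_1 = 1*1 + 0 = 1.
  i=2: a_2=1, p_2 = 1*28 + 27 = 55, q_2 = 1*1 + 1 = 2.
  i=3: a_3=3, p_3 = 3*55 + 28 = 193, q_3 = 3*2 + 1 = 7.
  i=4: a_4=5, p_4 = 5*193 + 55 = 1020, q_4 = 5*7 + 2 = 37.
  i=5: a_5=1, p_5 = 1*1020 + 193 = 1213, q_5 = 1*37 + 7 = 44.
  i=6: a_6=5, p_6 = 5*1213 + 1020 = 7085, q_6 = 5*44 + 37 = 257.
  i=7: a_7=3, p_7 = 3*7085 + 1213 = 22468, q_7 = 3*257 + 44 = 815.
  i=8: a_8=1, p_8 = 1*22468 + 7085 = 29553, q_8 = 1*815 + 257 = 1072.
  i=9: a_9=1, p_9 = 1*29553 + 22468 = 52021, q_9 = 1*1072 + 815 = 1887.
Check: 52021^2 - 760*1887^2 = 2706184441 - 2706184440 = 1, so (x, y) = (52021, 1887) solves the equation, and by the theorem it is the least positive solution.

(x, y) = (52021, 1887)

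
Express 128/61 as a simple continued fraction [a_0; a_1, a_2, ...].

[2; 10, 6]

Run the Euclidean algorithm on 128 and 61; the successive quotients are the partial quotients a_0, a_1, ... (each step inverts the fractional part left over by the previous one):
  128 = 2*61 + 6, so a_0 = 2.
  61 = 10*6 + 1, so a_1 = 10.
  6 = 6*1 + 0, so a_2 = 6.
The remainder reaches 0 after 3 divisions, so the expansion has 3 partial quotients, read off in order.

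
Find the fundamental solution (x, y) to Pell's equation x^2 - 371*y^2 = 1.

(x, y) = (1695, 88)

First expand sqrt(371) as a continued fraction. With x_i = (sqrt(371) + m_i)/d_i and (m_0, d_0) = (0, 1): a_0 = floor(sqrt(371)) = 19, since 19^2 = 361 <= 371 < 400 = 20^2.
Iterate m_{i+1} = d_i*a_i - m_i, d_{i+1} = (371 - m_{i+1}^2)/d_i, a_{i+1} = floor((a_0 + m_{i+1})/d_{i+1}):
  m_1 = 1*19 - 0 = 19, d_1 = (371 - 19^2)/1 = 10/1 = 10, a_1 = floor((19 + 19)/10) = 3.
  m_2 = 10*3 - 19 = 11, d_2 = (371 - 11^2)/10 = 250/10 = 25, a_2 = floor((19 + 11)/25) = 1.
  m_3 = 25*1 - 11 = 14, d_3 = (371 - 14^2)/25 = 175/25 = 7, a_3 = floor((19 + 14)/7) = 4.
  m_4 = 7*4 - 14 = 14, d_4 = (371 - 14^2)/7 = 175/7 = 25, a_4 = floor((19 + 14)/25) = 1.
  m_5 = 25*1 - 14 = 11, d_5 = (371 - 11^2)/25 = 250/25 = 10, a_5 = floor((19 + 11)/10) = 3.
  m_6 = 10*3 - 11 = 19, d_6 = (371 - 19^2)/10 = 10/10 = 1, a_6 = floor((19 + 19)/1) = 38.
  m_7 = 1*38 - 19 = 19, d_7 = (371 - 19^2)/1 = 10/1 = 10: (m_7, d_7) = (m_1, d_1) = (19, 10), so from here the quotients repeat a_1, ..., a_6; the period length is 6.
So sqrt(371) = [19; (3, 1, 4, 1, 3, 38)] with period length k = 6.
k is even, so the fundamental solution of x^2 - 371y^2 = 1 is (p_{k-1}, q_{k-1}) = (p_5, q_5); compute convergents through index 5.
Convergents (p_i = a_i*p_{i-1} + p_{i-2}, q_i = a_i*q_{i-1} + q_{i-2} with p_{-2}=0, p_{-1}=1, q_{-2}=1, q_{-1}=0):
  i=0: a_0=19, p_0 = 19*1 + 0 = 19, q_0 = 19*0 + 1 = 1.
  i=1: a_1=3, p_1 = 3*19 + 1 = 58, q_1 = 3*1 + 0 = 3.
  i=2: a_2=1, p_2 = 1*58 + 19 = 77, q_2 = 1*3 + 1 = 4.
  i=3: a_3=4, p_3 = 4*77 + 58 = 366, q_3 = 4*4 + 3 = 19.
  i=4: a_4=1, p_4 = 1*366 + 77 = 443, q_4 = 1*19 + 4 = 23.
  i=5: a_5=3, p_5 = 3*443 + 366 = 1695, q_5 = 3*23 + 19 = 88.
Check: 1695^2 - 371*88^2 = 2873025 - 2873024 = 1, so (x, y) = (1695, 88) solves the equation, and by the theorem it is the least positive solution.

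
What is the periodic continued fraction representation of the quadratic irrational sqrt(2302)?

[47; (1, 46, 1, 94)]

Write x_i = (sqrt(2302) + m_i)/d_i with (m_0, d_0) = (0, 1). a_0 = floor(sqrt(2302)) = 47, since 47^2 = 2209 <= 2302 < 2304 = 48^2.
Iterate m_{i+1} = d_i*a_i - m_i, d_{i+1} = (2302 - m_{i+1}^2)/d_i, a_{i+1} = floor((a_0 + m_{i+1})/d_{i+1}):
  m_1 = 1*47 - 0 = 47, d_1 = (2302 - 47^2)/1 = 93/1 = 93, a_1 = floor((47 + 47)/93) = 1.
  m_2 = 93*1 - 47 = 46, d_2 = (2302 - 46^2)/93 = 186/93 = 2, a_2 = floor((47 + 46)/2) = 46.
  m_3 = 2*46 - 46 = 46, d_3 = (2302 - 46^2)/2 = 186/2 = 93, a_3 = floor((47 + 46)/93) = 1.
  m_4 = 93*1 - 46 = 47, d_4 = (2302 - 47^2)/93 = 93/93 = 1, a_4 = floor((47 + 47)/1) = 94.
  m_5 = 1*94 - 47 = 47, d_5 = (2302 - 47^2)/1 = 93/1 = 93: (m_5, d_5) = (m_1, d_1) = (47, 93), so from here the quotients repeat a_1, ..., a_4; the period length is 4.
Hence the expansion of sqrt(2302) is a_0 = 47 followed by the repeating block 1, 46, 1, 94 (period 4).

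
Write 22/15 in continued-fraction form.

Run the Euclidean algorithm on 22 and 15; the successive quotients are the partial quotients a_0, a_1, ... (each step inverts the fractional part left over by the previous one):
  22 = 1*15 + 7, so a_0 = 1.
  15 = 2*7 + 1, so a_1 = 2.
  7 = 7*1 + 0, so a_2 = 7.
The remainder reaches 0 after 3 divisions, so the expansion has 3 partial quotients, read off in order.

[1; 2, 7]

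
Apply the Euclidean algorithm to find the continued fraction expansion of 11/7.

Run the Euclidean algorithm on 11 and 7; the successive quotients are the partial quotients a_0, a_1, ... (each step inverts the fractional part left over by the previous one):
  11 = 1*7 + 4, so a_0 = 1.
  7 = 1*4 + 3, so a_1 = 1.
  4 = 1*3 + 1, so a_2 = 1.
  3 = 3*1 + 0, so a_3 = 3.
The remainder reaches 0 after 4 divisions, so the expansion has 4 partial quotients, read off in order.

[1; 1, 1, 3]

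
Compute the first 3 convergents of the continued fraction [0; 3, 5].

0/1, 1/3, 5/16

Using the convergent recurrence p_i = a_i*p_{i-1} + p_{i-2}, q_i = a_i*q_{i-1} + q_{i-2} with p_{-2}=0, p_{-1}=1, q_{-2}=1, q_{-1}=0:
  i=0: a_0=0, p_0 = 0*1 + 0 = 0, q_0 = 0*0 + 1 = 1.
  i=1: a_1=3, p_1 = 3*0 + 1 = 1, q_1 = 3*1 + 0 = 3.
  i=2: a_2=5, p_2 = 5*1 + 0 = 5, q_2 = 5*3 + 1 = 16.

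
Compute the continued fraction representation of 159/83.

[1; 1, 10, 1, 6]

Run the Euclidean algorithm on 159 and 83; the successive quotients are the partial quotients a_0, a_1, ... (each step inverts the fractional part left over by the previous one):
  159 = 1*83 + 76, so a_0 = 1.
  83 = 1*76 + 7, so a_1 = 1.
  76 = 10*7 + 6, so a_2 = 10.
  7 = 1*6 + 1, so a_3 = 1.
  6 = 6*1 + 0, so a_4 = 6.
The remainder reaches 0 after 5 divisions, so the expansion has 5 partial quotients, read off in order.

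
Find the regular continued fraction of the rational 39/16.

[2; 2, 3, 2]

Run the Euclidean algorithm on 39 and 16; the successive quotients are the partial quotients a_0, a_1, ... (each step inverts the fractional part left over by the previous one):
  39 = 2*16 + 7, so a_0 = 2.
  16 = 2*7 + 2, so a_1 = 2.
  7 = 3*2 + 1, so a_2 = 3.
  2 = 2*1 + 0, so a_3 = 2.
The remainder reaches 0 after 4 divisions, so the expansion has 4 partial quotients, read off in order.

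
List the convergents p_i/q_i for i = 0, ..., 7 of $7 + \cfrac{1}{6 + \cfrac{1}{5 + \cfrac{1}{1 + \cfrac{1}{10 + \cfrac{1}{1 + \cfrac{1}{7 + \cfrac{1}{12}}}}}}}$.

Using the convergent recurrence p_i = a_i*p_{i-1} + p_{i-2}, q_i = a_i*q_{i-1} + q_{i-2} with p_{-2}=0, p_{-1}=1, q_{-2}=1, q_{-1}=0:
  i=0: a_0=7, p_0 = 7*1 + 0 = 7, q_0 = 7*0 + 1 = 1.
  i=1: a_1=6, p_1 = 6*7 + 1 = 43, q_1 = 6*1 + 0 = 6.
  i=2: a_2=5, p_2 = 5*43 + 7 = 222, q_2 = 5*6 + 1 = 31.
  i=3: a_3=1, p_3 = 1*222 + 43 = 265, q_3 = 1*31 + 6 = 37.
  i=4: a_4=10, p_4 = 10*265 + 222 = 2872, q_4 = 10*37 + 31 = 401.
  i=5: a_5=1, p_5 = 1*2872 + 265 = 3137, q_5 = 1*401 + 37 = 438.
  i=6: a_6=7, p_6 = 7*3137 + 2872 = 24831, q_6 = 7*438 + 401 = 3467.
  i=7: a_7=12, p_7 = 12*24831 + 3137 = 301109, q_7 = 12*3467 + 438 = 42042.

7/1, 43/6, 222/31, 265/37, 2872/401, 3137/438, 24831/3467, 301109/42042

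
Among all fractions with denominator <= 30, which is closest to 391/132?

Expand x = 391/132 as a continued fraction with the Euclidean algorithm:
  391 = 2*132 + 127, so a_0 = 2.
  132 = 1*127 + 5, so a_1 = 1.
  127 = 25*5 + 2, so a_2 = 25.
  5 = 2*2 + 1, so a_3 = 2.
  2 = 2*1 + 0, so a_4 = 2.
so x = [2; 1, 25, 2, 2].
Convergents (p_i = a_i*p_{i-1} + p_{i-2}, q_i = a_i*q_{i-1} + q_{i-2} with p_{-2}=0, p_{-1}=1, q_{-2}=1, q_{-1}=0), until the denominator exceeds 30:
  i=0: a_0=2, p_0 = 2*1 + 0 = 2, q_0 = 2*0 + 1 = 1.
  i=1: a_1=1, p_1 = 1*2 + 1 = 3, q_1 = 1*1 + 0 = 1.
  i=2: a_2=25, p_2 = 25*3 + 2 = 77, q_2 = 25*1 + 1 = 26.
  i=3: a_3=2, p_3 = 2*77 + 3 = 157, q_3 = 2*26 + 1 = 53.
q_3 = 53 > 30, so the last convergent with denominator <= 30 is p_2/q_2 = 77/26.
The closest fraction with denominator <= 30 is either p_2/q_2 or the intermediate fraction (k*p_2 + p_1)/(k*q_2 + q_1) with the largest k >= 1 whose denominator stays <= 30; these approach x as k grows, and every other convergent or intermediate fraction in range is farther away.
Largest k: floor((30 - q_1)/q_2) = floor((30 - 1)/26) = 1.
That gives (1*77 + 3)/(1*26 + 1) = 80/27.
Compare the errors: |x - 77/26| = |391*26 - 77*132|/(132*26) = 2/3432, and |x - 80/27| = |391*27 - 80*132|/(132*27) = 3/3564.
Cross-multiplying, 2*3564 = 7128 < 10296 = 3*3432, so 2/3432 is smaller: the convergent 77/26 is closer to x than 80/27.

77/26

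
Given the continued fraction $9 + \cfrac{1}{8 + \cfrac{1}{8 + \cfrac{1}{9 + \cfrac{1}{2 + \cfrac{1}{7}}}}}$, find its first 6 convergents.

9/1, 73/8, 593/65, 5410/593, 11413/1251, 85301/9350

Using the convergent recurrence p_i = a_i*p_{i-1} + p_{i-2}, q_i = a_i*q_{i-1} + q_{i-2} with p_{-2}=0, p_{-1}=1, q_{-2}=1, q_{-1}=0:
  i=0: a_0=9, p_0 = 9*1 + 0 = 9, q_0 = 9*0 + 1 = 1.
  i=1: a_1=8, p_1 = 8*9 + 1 = 73, q_1 = 8*1 + 0 = 8.
  i=2: a_2=8, p_2 = 8*73 + 9 = 593, q_2 = 8*8 + 1 = 65.
  i=3: a_3=9, p_3 = 9*593 + 73 = 5410, q_3 = 9*65 + 8 = 593.
  i=4: a_4=2, p_4 = 2*5410 + 593 = 11413, q_4 = 2*593 + 65 = 1251.
  i=5: a_5=7, p_5 = 7*11413 + 5410 = 85301, q_5 = 7*1251 + 593 = 9350.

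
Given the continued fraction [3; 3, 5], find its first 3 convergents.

Using the convergent recurrence p_i = a_i*p_{i-1} + p_{i-2}, q_i = a_i*q_{i-1} + q_{i-2} with p_{-2}=0, p_{-1}=1, q_{-2}=1, q_{-1}=0:
  i=0: a_0=3, p_0 = 3*1 + 0 = 3, q_0 = 3*0 + 1 = 1.
  i=1: a_1=3, p_1 = 3*3 + 1 = 10, q_1 = 3*1 + 0 = 3.
  i=2: a_2=5, p_2 = 5*10 + 3 = 53, q_2 = 5*3 + 1 = 16.

3/1, 10/3, 53/16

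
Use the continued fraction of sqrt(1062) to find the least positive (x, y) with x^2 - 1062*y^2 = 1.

(x, y) = (306917, 9418)

First expand sqrt(1062) as a continued fraction. With x_i = (sqrt(1062) + m_i)/d_i and (m_0, d_0) = (0, 1): a_0 = floor(sqrt(1062)) = 32, since 32^2 = 1024 <= 1062 < 1089 = 33^2.
Iterate m_{i+1} = d_i*a_i - m_i, d_{i+1} = (1062 - m_{i+1}^2)/d_i, a_{i+1} = floor((a_0 + m_{i+1})/d_{i+1}):
  m_1 = 1*32 - 0 = 32, d_1 = (1062 - 32^2)/1 = 38/1 = 38, a_1 = floor((32 + 32)/38) = 1.
  m_2 = 38*1 - 32 = 6, d_2 = (1062 - 6^2)/38 = 1026/38 = 27, a_2 = floor((32 + 6)/27) = 1.
  m_3 = 27*1 - 6 = 21, d_3 = (1062 - 21^2)/27 = 621/27 = 23, a_3 = floor((32 + 21)/23) = 2.
  m_4 = 23*2 - 21 = 25, d_4 = (1062 - 25^2)/23 = 437/23 = 19, a_4 = floor((32 + 25)/19) = 3.
  m_5 = 19*3 - 25 = 32, d_5 = (1062 - 32^2)/19 = 38/19 = 2, a_5 = floor((32 + 32)/2) = 32.
  m_6 = 2*32 - 32 = 32, d_6 = (1062 - 32^2)/2 = 38/2 = 19, a_6 = floor((32 + 32)/19) = 3.
  m_7 = 19*3 - 32 = 25, d_7 = (1062 - 25^2)/19 = 437/19 = 23, a_7 = floor((32 + 25)/23) = 2.
  m_8 = 23*2 - 25 = 21, d_8 = (1062 - 21^2)/23 = 621/23 = 27, a_8 = floor((32 + 21)/27) = 1.
  m_9 = 27*1 - 21 = 6, d_9 = (1062 - 6^2)/27 = 1026/27 = 38, a_9 = floor((32 + 6)/38) = 1.
  m_10 = 38*1 - 6 = 32, d_10 = (1062 - 32^2)/38 = 38/38 = 1, a_10 = floor((32 + 32)/1) = 64.
  m_11 = 1*64 - 32 = 32, d_11 = (1062 - 32^2)/1 = 38/1 = 38: (m_11, d_11) = (m_1, d_1) = (32, 38), so from here the quotients repeat a_1, ..., a_10; the period length is 10.
So sqrt(1062) = [32; (1, 1, 2, 3, 32, 3, 2, 1, 1, 64)] with period length k = 10.
k is even, so the fundamental solution of x^2 - 1062y^2 = 1 is (p_{k-1}, q_{k-1}) = (p_9, q_9); compute convergents through index 9.
Convergents (p_i = a_i*p_{i-1} + p_{i-2}, q_i = a_i*q_{i-1} + q_{i-2} with p_{-2}=0, p_{-1}=1, q_{-2}=1, q_{-1}=0):
  i=0: a_0=32, p_0 = 32*1 + 0 = 32, q_0 = 32*0 + 1 = 1.
  i=1: a_1=1, p_1 = 1*32 + 1 = 33, q_1 = 1*1 + 0 = 1.
  i=2: a_2=1, p_2 = 1*33 + 32 = 65, q_2 = 1*1 + 1 = 2.
  i=3: a_3=2, p_3 = 2*65 + 33 = 163, q_3 = 2*2 + 1 = 5.
  i=4: a_4=3, p_4 = 3*163 + 65 = 554, q_4 = 3*5 + 2 = 17.
  i=5: a_5=32, p_5 = 32*554 + 163 = 17891, q_5 = 32*17 + 5 = 549.
  i=6: a_6=3, p_6 = 3*17891 + 554 = 54227, q_6 = 3*549 + 17 = 1664.
  i=7: a_7=2, p_7 = 2*54227 + 17891 = 126345, q_7 = 2*1664 + 549 = 3877.
  i=8: a_8=1, p_8 = 1*126345 + 54227 = 180572, q_8 = 1*3877 + 1664 = 5541.
  i=9: a_9=1, p_9 = 1*180572 + 126345 = 306917, q_9 = 1*5541 + 3877 = 9418.
Check: 306917^2 - 1062*9418^2 = 94198044889 - 94198044888 = 1, so (x, y) = (306917, 9418) solves the equation, and by the theorem it is the least positive solution.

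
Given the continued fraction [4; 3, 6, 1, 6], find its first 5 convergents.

Using the convergent recurrence p_i = a_i*p_{i-1} + p_{i-2}, q_i = a_i*q_{i-1} + q_{i-2} with p_{-2}=0, p_{-1}=1, q_{-2}=1, q_{-1}=0:
  i=0: a_0=4, p_0 = 4*1 + 0 = 4, q_0 = 4*0 + 1 = 1.
  i=1: a_1=3, p_1 = 3*4 + 1 = 13, q_1 = 3*1 + 0 = 3.
  i=2: a_2=6, p_2 = 6*13 + 4 = 82, q_2 = 6*3 + 1 = 19.
  i=3: a_3=1, p_3 = 1*82 + 13 = 95, q_3 = 1*19 + 3 = 22.
  i=4: a_4=6, p_4 = 6*95 + 82 = 652, q_4 = 6*22 + 19 = 151.

4/1, 13/3, 82/19, 95/22, 652/151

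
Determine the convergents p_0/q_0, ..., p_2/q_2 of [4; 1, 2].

4/1, 5/1, 14/3

Using the convergent recurrence p_i = a_i*p_{i-1} + p_{i-2}, q_i = a_i*q_{i-1} + q_{i-2} with p_{-2}=0, p_{-1}=1, q_{-2}=1, q_{-1}=0:
  i=0: a_0=4, p_0 = 4*1 + 0 = 4, q_0 = 4*0 + 1 = 1.
  i=1: a_1=1, p_1 = 1*4 + 1 = 5, q_1 = 1*1 + 0 = 1.
  i=2: a_2=2, p_2 = 2*5 + 4 = 14, q_2 = 2*1 + 1 = 3.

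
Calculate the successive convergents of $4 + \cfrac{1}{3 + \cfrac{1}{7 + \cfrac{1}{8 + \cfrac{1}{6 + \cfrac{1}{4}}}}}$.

4/1, 13/3, 95/22, 773/179, 4733/1096, 19705/4563

Using the convergent recurrence p_i = a_i*p_{i-1} + p_{i-2}, q_i = a_i*q_{i-1} + q_{i-2} with p_{-2}=0, p_{-1}=1, q_{-2}=1, q_{-1}=0:
  i=0: a_0=4, p_0 = 4*1 + 0 = 4, q_0 = 4*0 + 1 = 1.
  i=1: a_1=3, p_1 = 3*4 + 1 = 13, q_1 = 3*1 + 0 = 3.
  i=2: a_2=7, p_2 = 7*13 + 4 = 95, q_2 = 7*3 + 1 = 22.
  i=3: a_3=8, p_3 = 8*95 + 13 = 773, q_3 = 8*22 + 3 = 179.
  i=4: a_4=6, p_4 = 6*773 + 95 = 4733, q_4 = 6*179 + 22 = 1096.
  i=5: a_5=4, p_5 = 4*4733 + 773 = 19705, q_5 = 4*1096 + 179 = 4563.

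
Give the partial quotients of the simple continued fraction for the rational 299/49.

[6; 9, 1, 4]

Run the Euclidean algorithm on 299 and 49; the successive quotients are the partial quotients a_0, a_1, ... (each step inverts the fractional part left over by the previous one):
  299 = 6*49 + 5, so a_0 = 6.
  49 = 9*5 + 4, so a_1 = 9.
  5 = 1*4 + 1, so a_2 = 1.
  4 = 4*1 + 0, so a_3 = 4.
The remainder reaches 0 after 4 divisions, so the expansion has 4 partial quotients, read off in order.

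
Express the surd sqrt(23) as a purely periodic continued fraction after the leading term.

[4; (1, 3, 1, 8)]

Write x_i = (sqrt(23) + m_i)/d_i with (m_0, d_0) = (0, 1). a_0 = floor(sqrt(23)) = 4, since 4^2 = 16 <= 23 < 25 = 5^2.
Iterate m_{i+1} = d_i*a_i - m_i, d_{i+1} = (23 - m_{i+1}^2)/d_i, a_{i+1} = floor((a_0 + m_{i+1})/d_{i+1}):
  m_1 = 1*4 - 0 = 4, d_1 = (23 - 4^2)/1 = 7/1 = 7, a_1 = floor((4 + 4)/7) = 1.
  m_2 = 7*1 - 4 = 3, d_2 = (23 - 3^2)/7 = 14/7 = 2, a_2 = floor((4 + 3)/2) = 3.
  m_3 = 2*3 - 3 = 3, d_3 = (23 - 3^2)/2 = 14/2 = 7, a_3 = floor((4 + 3)/7) = 1.
  m_4 = 7*1 - 3 = 4, d_4 = (23 - 4^2)/7 = 7/7 = 1, a_4 = floor((4 + 4)/1) = 8.
  m_5 = 1*8 - 4 = 4, d_5 = (23 - 4^2)/1 = 7/1 = 7: (m_5, d_5) = (m_1, d_1) = (4, 7), so from here the quotients repeat a_1, ..., a_4; the period length is 4.
Hence the expansion of sqrt(23) is a_0 = 4 followed by the repeating block 1, 3, 1, 8 (period 4).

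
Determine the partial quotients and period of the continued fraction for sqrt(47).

Write x_i = (sqrt(47) + m_i)/d_i with (m_0, d_0) = (0, 1). a_0 = floor(sqrt(47)) = 6, since 6^2 = 36 <= 47 < 49 = 7^2.
Iterate m_{i+1} = d_i*a_i - m_i, d_{i+1} = (47 - m_{i+1}^2)/d_i, a_{i+1} = floor((a_0 + m_{i+1})/d_{i+1}):
  m_1 = 1*6 - 0 = 6, d_1 = (47 - 6^2)/1 = 11/1 = 11, a_1 = floor((6 + 6)/11) = 1.
  m_2 = 11*1 - 6 = 5, d_2 = (47 - 5^2)/11 = 22/11 = 2, a_2 = floor((6 + 5)/2) = 5.
  m_3 = 2*5 - 5 = 5, d_3 = (47 - 5^2)/2 = 22/2 = 11, a_3 = floor((6 + 5)/11) = 1.
  m_4 = 11*1 - 5 = 6, d_4 = (47 - 6^2)/11 = 11/11 = 1, a_4 = floor((6 + 6)/1) = 12.
  m_5 = 1*12 - 6 = 6, d_5 = (47 - 6^2)/1 = 11/1 = 11: (m_5, d_5) = (m_1, d_1) = (6, 11), so from here the quotients repeat a_1, ..., a_4; the period length is 4.
Hence the expansion of sqrt(47) is a_0 = 6 followed by the repeating block 1, 5, 1, 12 (period 4).

[6; (1, 5, 1, 12)]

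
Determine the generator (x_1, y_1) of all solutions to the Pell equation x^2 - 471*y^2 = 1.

First expand sqrt(471) as a continued fraction. With x_i = (sqrt(471) + m_i)/d_i and (m_0, d_0) = (0, 1): a_0 = floor(sqrt(471)) = 21, since 21^2 = 441 <= 471 < 484 = 22^2.
Iterate m_{i+1} = d_i*a_i - m_i, d_{i+1} = (471 - m_{i+1}^2)/d_i, a_{i+1} = floor((a_0 + m_{i+1})/d_{i+1}):
  m_1 = 1*21 - 0 = 21, d_1 = (471 - 21^2)/1 = 30/1 = 30, a_1 = floor((21 + 21)/30) = 1.
  m_2 = 30*1 - 21 = 9, d_2 = (471 - 9^2)/30 = 390/30 = 13, a_2 = floor((21 + 9)/13) = 2.
  m_3 = 13*2 - 9 = 17, d_3 = (471 - 17^2)/13 = 182/13 = 14, a_3 = floor((21 + 17)/14) = 2.
  m_4 = 14*2 - 17 = 11, d_4 = (471 - 11^2)/14 = 350/14 = 25, a_4 = floor((21 + 11)/25) = 1.
  m_5 = 25*1 - 11 = 14, d_5 = (471 - 14^2)/25 = 275/25 = 11, a_5 = floor((21 + 14)/11) = 3.
  m_6 = 11*3 - 14 = 19, d_6 = (471 - 19^2)/11 = 110/11 = 10, a_6 = floor((21 + 19)/10) = 4.
  m_7 = 10*4 - 19 = 21, d_7 = (471 - 21^2)/10 = 30/10 = 3, a_7 = floor((21 + 21)/3) = 14.
  m_8 = 3*14 - 21 = 21, d_8 = (471 - 21^2)/3 = 30/3 = 10, a_8 = floor((21 + 21)/10) = 4.
  m_9 = 10*4 - 21 = 19, d_9 = (471 - 19^2)/10 = 110/10 = 11, a_9 = floor((21 + 19)/11) = 3.
  m_10 = 11*3 - 19 = 14, d_10 = (471 - 14^2)/11 = 275/11 = 25, a_10 = floor((21 + 14)/25) = 1.
  m_11 = 25*1 - 14 = 11, d_11 = (471 - 11^2)/25 = 350/25 = 14, a_11 = floor((21 + 11)/14) = 2.
  m_12 = 14*2 - 11 = 17, d_12 = (471 - 17^2)/14 = 182/14 = 13, a_12 = floor((21 + 17)/13) = 2.
  m_13 = 13*2 - 17 = 9, d_13 = (471 - 9^2)/13 = 390/13 = 30, a_13 = floor((21 + 9)/30) = 1.
  m_14 = 30*1 - 9 = 21, d_14 = (471 - 21^2)/30 = 30/30 = 1, a_14 = floor((21 + 21)/1) = 42.
  m_15 = 1*42 - 21 = 21, d_15 = (471 - 21^2)/1 = 30/1 = 30: (m_15, d_15) = (m_1, d_1) = (21, 30), so from here the quotients repeat a_1, ..., a_14; the period length is 14.
So sqrt(471) = [21; (1, 2, 2, 1, 3, 4, 14, 4, 3, 1, 2, 2, 1, 42)] with period length k = 14.
k is even, so the fundamental solution of x^2 - 471y^2 = 1 is (p_{k-1}, q_{k-1}) = (p_13, q_13); compute convergents through index 13.
Convergents (p_i = a_i*p_{i-1} + p_{i-2}, q_i = a_i*q_{i-1} + q_{i-2} with p_{-2}=0, p_{-1}=1, q_{-2}=1, q_{-1}=0):
  i=0: a_0=21, p_0 = 21*1 + 0 = 21, q_0 = 21*0 + 1 = 1.
  i=1: a_1=1, p_1 = 1*21 + 1 = 22, q_1 = 1*1 + 0 = 1.
  i=2: a_2=2, p_2 = 2*22 + 21 = 65, q_2 = 2*1 + 1 = 3.
  i=3: a_3=2, p_3 = 2*65 + 22 = 152, q_3 = 2*3 + 1 = 7.
  i=4: a_4=1, p_4 = 1*152 + 65 = 217, q_4 = 1*7 + 3 = 10.
  i=5: a_5=3, p_5 = 3*217 + 152 = 803, q_5 = 3*10 + 7 = 37.
  i=6: a_6=4, p_6 = 4*803 + 217 = 3429, q_6 = 4*37 + 10 = 158.
  i=7: a_7=14, p_7 = 14*3429 + 803 = 48809, q_7 = 14*158 + 37 = 2249.
  i=8: a_8=4, p_8 = 4*48809 + 3429 = 198665, q_8 = 4*2249 + 158 = 9154.
  i=9: a_9=3, p_9 = 3*198665 + 48809 = 644804, q_9 = 3*9154 + 2249 = 29711.
  i=10: a_10=1, p_10 = 1*644804 + 198665 = 843469, q_10 = 1*29711 + 9154 = 38865.
  i=11: a_11=2, p_11 = 2*843469 + 644804 = 2331742, q_11 = 2*38865 + 29711 = 107441.
  i=12: a_12=2, p_12 = 2*2331742 + 843469 = 5506953, q_12 = 2*107441 + 38865 = 253747.
  i=13: a_13=1, p_13 = 1*5506953 + 2331742 = 7838695, q_13 = 1*253747 + 107441 = 361188.
Check: 7838695^2 - 471*361188^2 = 61445139303025 - 61445139303024 = 1, so (x, y) = (7838695, 361188) solves the equation, and by the theorem it is the least positive solution.

(x, y) = (7838695, 361188)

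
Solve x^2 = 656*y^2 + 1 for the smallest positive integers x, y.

(x, y) = (2049, 80)

First expand sqrt(656) as a continued fraction. With x_i = (sqrt(656) + m_i)/d_i and (m_0, d_0) = (0, 1): a_0 = floor(sqrt(656)) = 25, since 25^2 = 625 <= 656 < 676 = 26^2.
Iterate m_{i+1} = d_i*a_i - m_i, d_{i+1} = (656 - m_{i+1}^2)/d_i, a_{i+1} = floor((a_0 + m_{i+1})/d_{i+1}):
  m_1 = 1*25 - 0 = 25, d_1 = (656 - 25^2)/1 = 31/1 = 31, a_1 = floor((25 + 25)/31) = 1.
  m_2 = 31*1 - 25 = 6, d_2 = (656 - 6^2)/31 = 620/31 = 20, a_2 = floor((25 + 6)/20) = 1.
  m_3 = 20*1 - 6 = 14, d_3 = (656 - 14^2)/20 = 460/20 = 23, a_3 = floor((25 + 14)/23) = 1.
  m_4 = 23*1 - 14 = 9, d_4 = (656 - 9^2)/23 = 575/23 = 25, a_4 = floor((25 + 9)/25) = 1.
  m_5 = 25*1 - 9 = 16, d_5 = (656 - 16^2)/25 = 400/25 = 16, a_5 = floor((25 + 16)/16) = 2.
  m_6 = 16*2 - 16 = 16, d_6 = (656 - 16^2)/16 = 400/16 = 25, a_6 = floor((25 + 16)/25) = 1.
  m_7 = 25*1 - 16 = 9, d_7 = (656 - 9^2)/25 = 575/25 = 23, a_7 = floor((25 + 9)/23) = 1.
  m_8 = 23*1 - 9 = 14, d_8 = (656 - 14^2)/23 = 460/23 = 20, a_8 = floor((25 + 14)/20) = 1.
  m_9 = 20*1 - 14 = 6, d_9 = (656 - 6^2)/20 = 620/20 = 31, a_9 = floor((25 + 6)/31) = 1.
  m_10 = 31*1 - 6 = 25, d_10 = (656 - 25^2)/31 = 31/31 = 1, a_10 = floor((25 + 25)/1) = 50.
  m_11 = 1*50 - 25 = 25, d_11 = (656 - 25^2)/1 = 31/1 = 31: (m_11, d_11) = (m_1, d_1) = (25, 31), so from here the quotients repeat a_1, ..., a_10; the period length is 10.
So sqrt(656) = [25; (1, 1, 1, 1, 2, 1, 1, 1, 1, 50)] with period length k = 10.
k is even, so the fundamental solution of x^2 - 656y^2 = 1 is (p_{k-1}, q_{k-1}) = (p_9, q_9); compute convergents through index 9.
Convergents (p_i = a_i*p_{i-1} + p_{i-2}, q_i = a_i*q_{i-1} + q_{i-2} with p_{-2}=0, p_{-1}=1, q_{-2}=1, q_{-1}=0):
  i=0: a_0=25, p_0 = 25*1 + 0 = 25, q_0 = 25*0 + 1 = 1.
  i=1: a_1=1, p_1 = 1*25 + 1 = 26, q_1 = 1*1 + 0 = 1.
  i=2: a_2=1, p_2 = 1*26 + 25 = 51, q_2 = 1*1 + 1 = 2.
  i=3: a_3=1, p_3 = 1*51 + 26 = 77, q_3 = 1*2 + 1 = 3.
  i=4: a_4=1, p_4 = 1*77 + 51 = 128, q_4 = 1*3 + 2 = 5.
  i=5: a_5=2, p_5 = 2*128 + 77 = 333, q_5 = 2*5 + 3 = 13.
  i=6: a_6=1, p_6 = 1*333 + 128 = 461, q_6 = 1*13 + 5 = 18.
  i=7: a_7=1, p_7 = 1*461 + 333 = 794, q_7 = 1*18 + 13 = 31.
  i=8: a_8=1, p_8 = 1*794 + 461 = 1255, q_8 = 1*31 + 18 = 49.
  i=9: a_9=1, p_9 = 1*1255 + 794 = 2049, q_9 = 1*49 + 31 = 80.
Check: 2049^2 - 656*80^2 = 4198401 - 4198400 = 1, so (x, y) = (2049, 80) solves the equation, and by the theorem it is the least positive solution.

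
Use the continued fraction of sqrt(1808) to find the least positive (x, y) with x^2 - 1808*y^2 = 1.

First expand sqrt(1808) as a continued fraction. With x_i = (sqrt(1808) + m_i)/d_i and (m_0, d_0) = (0, 1): a_0 = floor(sqrt(1808)) = 42, since 42^2 = 1764 <= 1808 < 1849 = 43^2.
Iterate m_{i+1} = d_i*a_i - m_i, d_{i+1} = (1808 - m_{i+1}^2)/d_i, a_{i+1} = floor((a_0 + m_{i+1})/d_{i+1}):
  m_1 = 1*42 - 0 = 42, d_1 = (1808 - 42^2)/1 = 44/1 = 44, a_1 = floor((42 + 42)/44) = 1.
  m_2 = 44*1 - 42 = 2, d_2 = (1808 - 2^2)/44 = 1804/44 = 41, a_2 = floor((42 + 2)/41) = 1.
  m_3 = 41*1 - 2 = 39, d_3 = (1808 - 39^2)/41 = 287/41 = 7, a_3 = floor((42 + 39)/7) = 11.
  m_4 = 7*11 - 39 = 38, d_4 = (1808 - 38^2)/7 = 364/7 = 52, a_4 = floor((42 + 38)/52) = 1.
  m_5 = 52*1 - 38 = 14, d_5 = (1808 - 14^2)/52 = 1612/52 = 31, a_5 = floor((42 + 14)/31) = 1.
  m_6 = 31*1 - 14 = 17, d_6 = (1808 - 17^2)/31 = 1519/31 = 49, a_6 = floor((42 + 17)/49) = 1.
  m_7 = 49*1 - 17 = 32, d_7 = (1808 - 32^2)/49 = 784/49 = 16, a_7 = floor((42 + 32)/16) = 4.
  m_8 = 16*4 - 32 = 32, d_8 = (1808 - 32^2)/16 = 784/16 = 49, a_8 = floor((42 + 32)/49) = 1.
  m_9 = 49*1 - 32 = 17, d_9 = (1808 - 17^2)/49 = 1519/49 = 31, a_9 = floor((42 + 17)/31) = 1.
  m_10 = 31*1 - 17 = 14, d_10 = (1808 - 14^2)/31 = 1612/31 = 52, a_10 = floor((42 + 14)/52) = 1.
  m_11 = 52*1 - 14 = 38, d_11 = (1808 - 38^2)/52 = 364/52 = 7, a_11 = floor((42 + 38)/7) = 11.
  m_12 = 7*11 - 38 = 39, d_12 = (1808 - 39^2)/7 = 287/7 = 41, a_12 = floor((42 + 39)/41) = 1.
  m_13 = 41*1 - 39 = 2, d_13 = (1808 - 2^2)/41 = 1804/41 = 44, a_13 = floor((42 + 2)/44) = 1.
  m_14 = 44*1 - 2 = 42, d_14 = (1808 - 42^2)/44 = 44/44 = 1, a_14 = floor((42 + 42)/1) = 84.
  m_15 = 1*84 - 42 = 42, d_15 = (1808 - 42^2)/1 = 44/1 = 44: (m_15, d_15) = (m_1, d_1) = (42, 44), so from here the quotients repeat a_1, ..., a_14; the period length is 14.
So sqrt(1808) = [42; (1, 1, 11, 1, 1, 1, 4, 1, 1, 1, 11, 1, 1, 84)] with period length k = 14.
k is even, so the fundamental solution of x^2 - 1808y^2 = 1 is (p_{k-1}, q_{k-1}) = (p_13, q_13); compute convergents through index 13.
Convergents (p_i = a_i*p_{i-1} + p_{i-2}, q_i = a_i*q_{i-1} + q_{i-2} with p_{-2}=0, p_{-1}=1, q_{-2}=1, q_{-1}=0):
  i=0: a_0=42, p_0 = 42*1 + 0 = 42, q_0 = 42*0 + 1 = 1.
  i=1: a_1=1, p_1 = 1*42 + 1 = 43, q_1 = 1*1 + 0 = 1.
  i=2: a_2=1, p_2 = 1*43 + 42 = 85, q_2 = 1*1 + 1 = 2.
  i=3: a_3=11, p_3 = 11*85 + 43 = 978, q_3 = 11*2 + 1 = 23.
  i=4: a_4=1, p_4 = 1*978 + 85 = 1063, q_4 = 1*23 + 2 = 25.
  i=5: a_5=1, p_5 = 1*1063 + 978 = 2041, q_5 = 1*25 + 23 = 48.
  i=6: a_6=1, p_6 = 1*2041 + 1063 = 3104, q_6 = 1*48 + 25 = 73.
  i=7: a_7=4, p_7 = 4*3104 + 2041 = 14457, q_7 = 4*73 + 48 = 340.
  i=8: a_8=1, p_8 = 1*14457 + 3104 = 17561, q_8 = 1*340 + 73 = 413.
  i=9: a_9=1, p_9 = 1*17561 + 14457 = 32018, q_9 = 1*413 + 340 = 753.
  i=10: a_10=1, p_10 = 1*32018 + 17561 = 49579, q_10 = 1*753 + 413 = 1166.
  i=11: a_11=11, p_11 = 11*49579 + 32018 = 577387, q_11 = 11*1166 + 753 = 13579.
  i=12: a_12=1, p_12 = 1*577387 + 49579 = 626966, q_12 = 1*13579 + 1166 = 14745.
  i=13: a_13=1, p_13 = 1*626966 + 577387 = 1204353, q_13 = 1*14745 + 13579 = 28324.
Check: 1204353^2 - 1808*28324^2 = 1450466148609 - 1450466148608 = 1, so (x, y) = (1204353, 28324) solves the equation, and by the theorem it is the least positive solution.

(x, y) = (1204353, 28324)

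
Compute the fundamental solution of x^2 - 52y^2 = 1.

First expand sqrt(52) as a continued fraction. With x_i = (sqrt(52) + m_i)/d_i and (m_0, d_0) = (0, 1): a_0 = floor(sqrt(52)) = 7, since 7^2 = 49 <= 52 < 64 = 8^2.
Iterate m_{i+1} = d_i*a_i - m_i, d_{i+1} = (52 - m_{i+1}^2)/d_i, a_{i+1} = floor((a_0 + m_{i+1})/d_{i+1}):
  m_1 = 1*7 - 0 = 7, d_1 = (52 - 7^2)/1 = 3/1 = 3, a_1 = floor((7 + 7)/3) = 4.
  m_2 = 3*4 - 7 = 5, d_2 = (52 - 5^2)/3 = 27/3 = 9, a_2 = floor((7 + 5)/9) = 1.
  m_3 = 9*1 - 5 = 4, d_3 = (52 - 4^2)/9 = 36/9 = 4, a_3 = floor((7 + 4)/4) = 2.
  m_4 = 4*2 - 4 = 4, d_4 = (52 - 4^2)/4 = 36/4 = 9, a_4 = floor((7 + 4)/9) = 1.
  m_5 = 9*1 - 4 = 5, d_5 = (52 - 5^2)/9 = 27/9 = 3, a_5 = floor((7 + 5)/3) = 4.
  m_6 = 3*4 - 5 = 7, d_6 = (52 - 7^2)/3 = 3/3 = 1, a_6 = floor((7 + 7)/1) = 14.
  m_7 = 1*14 - 7 = 7, d_7 = (52 - 7^2)/1 = 3/1 = 3: (m_7, d_7) = (m_1, d_1) = (7, 3), so from here the quotients repeat a_1, ..., a_6; the period length is 6.
So sqrt(52) = [7; (4, 1, 2, 1, 4, 14)] with period length k = 6.
k is even, so the fundamental solution of x^2 - 52y^2 = 1 is (p_{k-1}, q_{k-1}) = (p_5, q_5); compute convergents through index 5.
Convergents (p_i = a_i*p_{i-1} + p_{i-2}, q_i = a_i*q_{i-1} + q_{i-2} with p_{-2}=0, p_{-1}=1, q_{-2}=1, q_{-1}=0):
  i=0: a_0=7, p_0 = 7*1 + 0 = 7, q_0 = 7*0 + 1 = 1.
  i=1: a_1=4, p_1 = 4*7 + 1 = 29, q_1 = 4*1 + 0 = 4.
  i=2: a_2=1, p_2 = 1*29 + 7 = 36, q_2 = 1*4 + 1 = 5.
  i=3: a_3=2, p_3 = 2*36 + 29 = 101, q_3 = 2*5 + 4 = 14.
  i=4: a_4=1, p_4 = 1*101 + 36 = 137, q_4 = 1*14 + 5 = 19.
  i=5: a_5=4, p_5 = 4*137 + 101 = 649, q_5 = 4*19 + 14 = 90.
Check: 649^2 - 52*90^2 = 421201 - 421200 = 1, so (x, y) = (649, 90) solves the equation, and by the theorem it is the least positive solution.

(x, y) = (649, 90)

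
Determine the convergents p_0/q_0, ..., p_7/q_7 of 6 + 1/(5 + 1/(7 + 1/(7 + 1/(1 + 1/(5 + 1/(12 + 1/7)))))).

6/1, 31/5, 223/36, 1592/257, 1815/293, 10667/1722, 129819/20957, 919400/148421

Using the convergent recurrence p_i = a_i*p_{i-1} + p_{i-2}, q_i = a_i*q_{i-1} + q_{i-2} with p_{-2}=0, p_{-1}=1, q_{-2}=1, q_{-1}=0:
  i=0: a_0=6, p_0 = 6*1 + 0 = 6, q_0 = 6*0 + 1 = 1.
  i=1: a_1=5, p_1 = 5*6 + 1 = 31, q_1 = 5*1 + 0 = 5.
  i=2: a_2=7, p_2 = 7*31 + 6 = 223, q_2 = 7*5 + 1 = 36.
  i=3: a_3=7, p_3 = 7*223 + 31 = 1592, q_3 = 7*36 + 5 = 257.
  i=4: a_4=1, p_4 = 1*1592 + 223 = 1815, q_4 = 1*257 + 36 = 293.
  i=5: a_5=5, p_5 = 5*1815 + 1592 = 10667, q_5 = 5*293 + 257 = 1722.
  i=6: a_6=12, p_6 = 12*10667 + 1815 = 129819, q_6 = 12*1722 + 293 = 20957.
  i=7: a_7=7, p_7 = 7*129819 + 10667 = 919400, q_7 = 7*20957 + 1722 = 148421.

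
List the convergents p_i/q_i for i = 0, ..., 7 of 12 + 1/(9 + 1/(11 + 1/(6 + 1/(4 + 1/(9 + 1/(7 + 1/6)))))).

12/1, 109/9, 1211/100, 7375/609, 30711/2536, 283774/23433, 2017129/166567, 12386548/1022835

Using the convergent recurrence p_i = a_i*p_{i-1} + p_{i-2}, q_i = a_i*q_{i-1} + q_{i-2} with p_{-2}=0, p_{-1}=1, q_{-2}=1, q_{-1}=0:
  i=0: a_0=12, p_0 = 12*1 + 0 = 12, q_0 = 12*0 + 1 = 1.
  i=1: a_1=9, p_1 = 9*12 + 1 = 109, q_1 = 9*1 + 0 = 9.
  i=2: a_2=11, p_2 = 11*109 + 12 = 1211, q_2 = 11*9 + 1 = 100.
  i=3: a_3=6, p_3 = 6*1211 + 109 = 7375, q_3 = 6*100 + 9 = 609.
  i=4: a_4=4, p_4 = 4*7375 + 1211 = 30711, q_4 = 4*609 + 100 = 2536.
  i=5: a_5=9, p_5 = 9*30711 + 7375 = 283774, q_5 = 9*2536 + 609 = 23433.
  i=6: a_6=7, p_6 = 7*283774 + 30711 = 2017129, q_6 = 7*23433 + 2536 = 166567.
  i=7: a_7=6, p_7 = 6*2017129 + 283774 = 12386548, q_7 = 6*166567 + 23433 = 1022835.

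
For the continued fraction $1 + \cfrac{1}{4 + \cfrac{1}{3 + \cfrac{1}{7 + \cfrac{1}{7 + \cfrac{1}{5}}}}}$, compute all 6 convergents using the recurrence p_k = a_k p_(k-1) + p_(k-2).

Using the convergent recurrence p_i = a_i*p_{i-1} + p_{i-2}, q_i = a_i*q_{i-1} + q_{i-2} with p_{-2}=0, p_{-1}=1, q_{-2}=1, q_{-1}=0:
  i=0: a_0=1, p_0 = 1*1 + 0 = 1, q_0 = 1*0 + 1 = 1.
  i=1: a_1=4, p_1 = 4*1 + 1 = 5, q_1 = 4*1 + 0 = 4.
  i=2: a_2=3, p_2 = 3*5 + 1 = 16, q_2 = 3*4 + 1 = 13.
  i=3: a_3=7, p_3 = 7*16 + 5 = 117, q_3 = 7*13 + 4 = 95.
  i=4: a_4=7, p_4 = 7*117 + 16 = 835, q_4 = 7*95 + 13 = 678.
  i=5: a_5=5, p_5 = 5*835 + 117 = 4292, q_5 = 5*678 + 95 = 3485.

1/1, 5/4, 16/13, 117/95, 835/678, 4292/3485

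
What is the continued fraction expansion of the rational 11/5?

Run the Euclidean algorithm on 11 and 5; the successive quotients are the partial quotients a_0, a_1, ... (each step inverts the fractional part left over by the previous one):
  11 = 2*5 + 1, so a_0 = 2.
  5 = 5*1 + 0, so a_1 = 5.
The remainder reaches 0 after 2 divisions, so the expansion has 2 partial quotients, read off in order.

[2; 5]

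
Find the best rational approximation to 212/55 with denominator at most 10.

27/7

Expand x = 212/55 as a continued fraction with the Euclidean algorithm:
  212 = 3*55 + 47, so a_0 = 3.
  55 = 1*47 + 8, so a_1 = 1.
  47 = 5*8 + 7, so a_2 = 5.
  8 = 1*7 + 1, so a_3 = 1.
  7 = 7*1 + 0, so a_4 = 7.
so x = [3; 1, 5, 1, 7].
Convergents (p_i = a_i*p_{i-1} + p_{i-2}, q_i = a_i*q_{i-1} + q_{i-2} with p_{-2}=0, p_{-1}=1, q_{-2}=1, q_{-1}=0), until the denominator exceeds 10:
  i=0: a_0=3, p_0 = 3*1 + 0 = 3, q_0 = 3*0 + 1 = 1.
  i=1: a_1=1, p_1 = 1*3 + 1 = 4, q_1 = 1*1 + 0 = 1.
  i=2: a_2=5, p_2 = 5*4 + 3 = 23, q_2 = 5*1 + 1 = 6.
  i=3: a_3=1, p_3 = 1*23 + 4 = 27, q_3 = 1*6 + 1 = 7.
  i=4: a_4=7, p_4 = 7*27 + 23 = 212, q_4 = 7*7 + 6 = 55.
q_4 = 55 > 10, so the last convergent with denominator <= 10 is p_3/q_3 = 27/7.
The closest fraction with denominator <= 10 is either p_3/q_3 or the intermediate fraction (k*p_3 + p_2)/(k*q_3 + q_2) with the largest k >= 1 whose denominator stays <= 10; these approach x as k grows, and every other convergent or intermediate fraction in range is farther away.
Largest k: floor((10 - q_2)/q_3) = floor((10 - 6)/7) = 0.
Since k = 0, no intermediate fraction beyond p_3/q_3 has denominator <= 10, so the convergent 27/7 is the closest (its error is |212*7 - 27*55|/(55*7) = 1/385).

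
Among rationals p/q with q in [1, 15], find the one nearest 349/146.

Expand x = 349/146 as a continued fraction with the Euclidean algorithm:
  349 = 2*146 + 57, so a_0 = 2.
  146 = 2*57 + 32, so a_1 = 2.
  57 = 1*32 + 25, so a_2 = 1.
  32 = 1*25 + 7, so a_3 = 1.
  25 = 3*7 + 4, so a_4 = 3.
  7 = 1*4 + 3, so a_5 = 1.
  4 = 1*3 + 1, so a_6 = 1.
  3 = 3*1 + 0, so a_7 = 3.
so x = [2; 2, 1, 1, 3, 1, 1, 3].
Convergents (p_i = a_i*p_{i-1} + p_{i-2}, q_i = a_i*q_{i-1} + q_{i-2} with p_{-2}=0, p_{-1}=1, q_{-2}=1, q_{-1}=0), until the denominator exceeds 15:
  i=0: a_0=2, p_0 = 2*1 + 0 = 2, q_0 = 2*0 + 1 = 1.
  i=1: a_1=2, p_1 = 2*2 + 1 = 5, q_1 = 2*1 + 0 = 2.
  i=2: a_2=1, p_2 = 1*5 + 2 = 7, q_2 = 1*2 + 1 = 3.
  i=3: a_3=1, p_3 = 1*7 + 5 = 12, q_3 = 1*3 + 2 = 5.
  i=4: a_4=3, p_4 = 3*12 + 7 = 43, q_4 = 3*5 + 3 = 18.
q_4 = 18 > 15, so the last convergent with denominator <= 15 is p_3/q_3 = 12/5.
The closest fraction with denominator <= 15 is either p_3/q_3 or the intermediate fraction (k*p_3 + p_2)/(k*q_3 + q_2) with the largest k >= 1 whose denominator stays <= 15; these approach x as k grows, and every other convergent or intermediate fraction in range is farther away.
Largest k: floor((15 - q_2)/q_3) = floor((15 - 3)/5) = 2.
That gives (2*12 + 7)/(2*5 + 3) = 31/13.
Compare the errors: |x - 12/5| = |349*5 - 12*146|/(146*5) = 7/730, and |x - 31/13| = |349*13 - 31*146|/(146*13) = 11/1898.
Cross-multiplying, 11*730 = 8030 < 13286 = 7*1898, so 11/1898 is smaller: the intermediate fraction 31/13 is closer to x than 12/5.

31/13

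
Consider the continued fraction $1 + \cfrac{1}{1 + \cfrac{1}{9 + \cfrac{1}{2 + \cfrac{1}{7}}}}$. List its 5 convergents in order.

1/1, 2/1, 19/10, 40/21, 299/157

Using the convergent recurrence p_i = a_i*p_{i-1} + p_{i-2}, q_i = a_i*q_{i-1} + q_{i-2} with p_{-2}=0, p_{-1}=1, q_{-2}=1, q_{-1}=0:
  i=0: a_0=1, p_0 = 1*1 + 0 = 1, q_0 = 1*0 + 1 = 1.
  i=1: a_1=1, p_1 = 1*1 + 1 = 2, q_1 = 1*1 + 0 = 1.
  i=2: a_2=9, p_2 = 9*2 + 1 = 19, q_2 = 9*1 + 1 = 10.
  i=3: a_3=2, p_3 = 2*19 + 2 = 40, q_3 = 2*10 + 1 = 21.
  i=4: a_4=7, p_4 = 7*40 + 19 = 299, q_4 = 7*21 + 10 = 157.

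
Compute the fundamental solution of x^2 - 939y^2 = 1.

First expand sqrt(939) as a continued fraction. With x_i = (sqrt(939) + m_i)/d_i and (m_0, d_0) = (0, 1): a_0 = floor(sqrt(939)) = 30, since 30^2 = 900 <= 939 < 961 = 31^2.
Iterate m_{i+1} = d_i*a_i - m_i, d_{i+1} = (939 - m_{i+1}^2)/d_i, a_{i+1} = floor((a_0 + m_{i+1})/d_{i+1}):
  m_1 = 1*30 - 0 = 30, d_1 = (939 - 30^2)/1 = 39/1 = 39, a_1 = floor((30 + 30)/39) = 1.
  m_2 = 39*1 - 30 = 9, d_2 = (939 - 9^2)/39 = 858/39 = 22, a_2 = floor((30 + 9)/22) = 1.
  m_3 = 22*1 - 9 = 13, d_3 = (939 - 13^2)/22 = 770/22 = 35, a_3 = floor((30 + 13)/35) = 1.
  m_4 = 35*1 - 13 = 22, d_4 = (939 - 22^2)/35 = 455/35 = 13, a_4 = floor((30 + 22)/13) = 4.
  m_5 = 13*4 - 22 = 30, d_5 = (939 - 30^2)/13 = 39/13 = 3, a_5 = floor((30 + 30)/3) = 20.
  m_6 = 3*20 - 30 = 30, d_6 = (939 - 30^2)/3 = 39/3 = 13, a_6 = floor((30 + 30)/13) = 4.
  m_7 = 13*4 - 30 = 22, d_7 = (939 - 22^2)/13 = 455/13 = 35, a_7 = floor((30 + 22)/35) = 1.
  m_8 = 35*1 - 22 = 13, d_8 = (939 - 13^2)/35 = 770/35 = 22, a_8 = floor((30 + 13)/22) = 1.
  m_9 = 22*1 - 13 = 9, d_9 = (939 - 9^2)/22 = 858/22 = 39, a_9 = floor((30 + 9)/39) = 1.
  m_10 = 39*1 - 9 = 30, d_10 = (939 - 30^2)/39 = 39/39 = 1, a_10 = floor((30 + 30)/1) = 60.
  m_11 = 1*60 - 30 = 30, d_11 = (939 - 30^2)/1 = 39/1 = 39: (m_11, d_11) = (m_1, d_1) = (30, 39), so from here the quotients repeat a_1, ..., a_10; the period length is 10.
So sqrt(939) = [30; (1, 1, 1, 4, 20, 4, 1, 1, 1, 60)] with period length k = 10.
k is even, so the fundamental solution of x^2 - 939y^2 = 1 is (p_{k-1}, q_{k-1}) = (p_9, q_9); compute convergents through index 9.
Convergents (p_i = a_i*p_{i-1} + p_{i-2}, q_i = a_i*q_{i-1} + q_{i-2} with p_{-2}=0, p_{-1}=1, q_{-2}=1, q_{-1}=0):
  i=0: a_0=30, p_0 = 30*1 + 0 = 30, q_0 = 30*0 + 1 = 1.
  i=1: a_1=1, p_1 = 1*30 + 1 = 31, q_1 = 1*1 + 0 = 1.
  i=2: a_2=1, p_2 = 1*31 + 30 = 61, q_2 = 1*1 + 1 = 2.
  i=3: a_3=1, p_3 = 1*61 + 31 = 92, q_3 = 1*2 + 1 = 3.
  i=4: a_4=4, p_4 = 4*92 + 61 = 429, q_4 = 4*3 + 2 = 14.
  i=5: a_5=20, p_5 = 20*429 + 92 = 8672, q_5 = 20*14 + 3 = 283.
  i=6: a_6=4, p_6 = 4*8672 + 429 = 35117, q_6 = 4*283 + 14 = 1146.
  i=7: a_7=1, p_7 = 1*35117 + 8672 = 43789, q_7 = 1*1146 + 283 = 1429.
  i=8: a_8=1, p_8 = 1*43789 + 35117 = 78906, q_8 = 1*1429 + 1146 = 2575.
  i=9: a_9=1, p_9 = 1*78906 + 43789 = 122695, q_9 = 1*2575 + 1429 = 4004.
Check: 122695^2 - 939*4004^2 = 15054063025 - 15054063024 = 1, so (x, y) = (122695, 4004) solves the equation, and by the theorem it is the least positive solution.

(x, y) = (122695, 4004)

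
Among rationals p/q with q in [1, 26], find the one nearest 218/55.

103/26

Expand x = 218/55 as a continued fraction with the Euclidean algorithm:
  218 = 3*55 + 53, so a_0 = 3.
  55 = 1*53 + 2, so a_1 = 1.
  53 = 26*2 + 1, so a_2 = 26.
  2 = 2*1 + 0, so a_3 = 2.
so x = [3; 1, 26, 2].
Convergents (p_i = a_i*p_{i-1} + p_{i-2}, q_i = a_i*q_{i-1} + q_{i-2} with p_{-2}=0, p_{-1}=1, q_{-2}=1, q_{-1}=0), until the denominator exceeds 26:
  i=0: a_0=3, p_0 = 3*1 + 0 = 3, q_0 = 3*0 + 1 = 1.
  i=1: a_1=1, p_1 = 1*3 + 1 = 4, q_1 = 1*1 + 0 = 1.
  i=2: a_2=26, p_2 = 26*4 + 3 = 107, q_2 = 26*1 + 1 = 27.
q_2 = 27 > 26, so the last convergent with denominator <= 26 is p_1/q_1 = 4/1.
The closest fraction with denominator <= 26 is either p_1/q_1 or the intermediate fraction (k*p_1 + p_0)/(k*q_1 + q_0) with the largest k >= 1 whose denominator stays <= 26; these approach x as k grows, and every other convergent or intermediate fraction in range is farther away.
Largest k: floor((26 - q_0)/q_1) = floor((26 - 1)/1) = 25.
That gives (25*4 + 3)/(25*1 + 1) = 103/26.
Compare the errors: |x - 4/1| = |218*1 - 4*55|/(55*1) = 2/55, and |x - 103/26| = |218*26 - 103*55|/(55*26) = 3/1430.
Cross-multiplying, 3*55 = 165 < 2860 = 2*1430, so 3/1430 is smaller: the intermediate fraction 103/26 is closer to x than 4/1.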